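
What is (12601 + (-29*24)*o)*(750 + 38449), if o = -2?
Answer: 548511607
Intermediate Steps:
(12601 + (-29*24)*o)*(750 + 38449) = (12601 - 29*24*(-2))*(750 + 38449) = (12601 - 696*(-2))*39199 = (12601 + 1392)*39199 = 13993*39199 = 548511607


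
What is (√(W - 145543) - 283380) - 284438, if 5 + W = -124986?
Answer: -567818 + I*√270534 ≈ -5.6782e+5 + 520.13*I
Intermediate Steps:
W = -124991 (W = -5 - 124986 = -124991)
(√(W - 145543) - 283380) - 284438 = (√(-124991 - 145543) - 283380) - 284438 = (√(-270534) - 283380) - 284438 = (I*√270534 - 283380) - 284438 = (-283380 + I*√270534) - 284438 = -567818 + I*√270534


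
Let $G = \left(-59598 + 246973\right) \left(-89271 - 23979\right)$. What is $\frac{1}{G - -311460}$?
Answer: $- \frac{1}{21219907290} \approx -4.7126 \cdot 10^{-11}$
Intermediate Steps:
$G = -21220218750$ ($G = 187375 \left(-113250\right) = -21220218750$)
$\frac{1}{G - -311460} = \frac{1}{-21220218750 - -311460} = \frac{1}{-21220218750 + 311460} = \frac{1}{-21219907290} = - \frac{1}{21219907290}$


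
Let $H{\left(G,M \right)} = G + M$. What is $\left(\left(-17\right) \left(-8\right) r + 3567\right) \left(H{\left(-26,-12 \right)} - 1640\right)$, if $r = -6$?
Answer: $-4616178$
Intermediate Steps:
$\left(\left(-17\right) \left(-8\right) r + 3567\right) \left(H{\left(-26,-12 \right)} - 1640\right) = \left(\left(-17\right) \left(-8\right) \left(-6\right) + 3567\right) \left(\left(-26 - 12\right) - 1640\right) = \left(136 \left(-6\right) + 3567\right) \left(-38 - 1640\right) = \left(-816 + 3567\right) \left(-1678\right) = 2751 \left(-1678\right) = -4616178$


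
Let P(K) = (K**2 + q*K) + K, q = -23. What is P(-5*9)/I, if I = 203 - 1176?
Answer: -3015/973 ≈ -3.0987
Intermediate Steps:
P(K) = K**2 - 22*K (P(K) = (K**2 - 23*K) + K = K**2 - 22*K)
I = -973
P(-5*9)/I = ((-5*9)*(-22 - 5*9))/(-973) = -45*(-22 - 45)*(-1/973) = -45*(-67)*(-1/973) = 3015*(-1/973) = -3015/973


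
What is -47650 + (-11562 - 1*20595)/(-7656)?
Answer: -121592081/2552 ≈ -47646.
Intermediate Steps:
-47650 + (-11562 - 1*20595)/(-7656) = -47650 + (-11562 - 20595)*(-1/7656) = -47650 - 32157*(-1/7656) = -47650 + 10719/2552 = -121592081/2552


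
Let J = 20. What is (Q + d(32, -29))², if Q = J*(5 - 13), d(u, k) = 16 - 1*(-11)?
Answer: 17689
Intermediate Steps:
d(u, k) = 27 (d(u, k) = 16 + 11 = 27)
Q = -160 (Q = 20*(5 - 13) = 20*(-8) = -160)
(Q + d(32, -29))² = (-160 + 27)² = (-133)² = 17689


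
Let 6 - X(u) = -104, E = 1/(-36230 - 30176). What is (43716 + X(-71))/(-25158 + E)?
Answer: -2910309356/1670642149 ≈ -1.7420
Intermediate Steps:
E = -1/66406 (E = 1/(-66406) = -1/66406 ≈ -1.5059e-5)
X(u) = 110 (X(u) = 6 - 1*(-104) = 6 + 104 = 110)
(43716 + X(-71))/(-25158 + E) = (43716 + 110)/(-25158 - 1/66406) = 43826/(-1670642149/66406) = 43826*(-66406/1670642149) = -2910309356/1670642149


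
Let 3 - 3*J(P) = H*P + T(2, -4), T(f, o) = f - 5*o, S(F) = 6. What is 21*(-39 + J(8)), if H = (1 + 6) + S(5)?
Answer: -1680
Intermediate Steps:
H = 13 (H = (1 + 6) + 6 = 7 + 6 = 13)
J(P) = -19/3 - 13*P/3 (J(P) = 1 - (13*P + (2 - 5*(-4)))/3 = 1 - (13*P + (2 + 20))/3 = 1 - (13*P + 22)/3 = 1 - (22 + 13*P)/3 = 1 + (-22/3 - 13*P/3) = -19/3 - 13*P/3)
21*(-39 + J(8)) = 21*(-39 + (-19/3 - 13/3*8)) = 21*(-39 + (-19/3 - 104/3)) = 21*(-39 - 41) = 21*(-80) = -1680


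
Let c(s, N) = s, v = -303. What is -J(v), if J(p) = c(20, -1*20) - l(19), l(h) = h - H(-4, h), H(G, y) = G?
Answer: 3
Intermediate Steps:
l(h) = 4 + h (l(h) = h - 1*(-4) = h + 4 = 4 + h)
J(p) = -3 (J(p) = 20 - (4 + 19) = 20 - 1*23 = 20 - 23 = -3)
-J(v) = -1*(-3) = 3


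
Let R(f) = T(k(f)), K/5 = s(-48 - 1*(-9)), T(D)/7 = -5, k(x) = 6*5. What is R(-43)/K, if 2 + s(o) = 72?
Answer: -1/10 ≈ -0.10000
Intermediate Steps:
k(x) = 30
s(o) = 70 (s(o) = -2 + 72 = 70)
T(D) = -35 (T(D) = 7*(-5) = -35)
K = 350 (K = 5*70 = 350)
R(f) = -35
R(-43)/K = -35/350 = -35*1/350 = -1/10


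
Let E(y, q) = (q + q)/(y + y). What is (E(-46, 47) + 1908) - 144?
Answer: 81097/46 ≈ 1763.0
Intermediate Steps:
E(y, q) = q/y (E(y, q) = (2*q)/((2*y)) = (2*q)*(1/(2*y)) = q/y)
(E(-46, 47) + 1908) - 144 = (47/(-46) + 1908) - 144 = (47*(-1/46) + 1908) - 144 = (-47/46 + 1908) - 144 = 87721/46 - 144 = 81097/46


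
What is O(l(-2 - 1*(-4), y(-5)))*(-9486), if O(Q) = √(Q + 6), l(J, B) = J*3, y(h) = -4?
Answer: -18972*√3 ≈ -32861.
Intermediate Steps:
l(J, B) = 3*J
O(Q) = √(6 + Q)
O(l(-2 - 1*(-4), y(-5)))*(-9486) = √(6 + 3*(-2 - 1*(-4)))*(-9486) = √(6 + 3*(-2 + 4))*(-9486) = √(6 + 3*2)*(-9486) = √(6 + 6)*(-9486) = √12*(-9486) = (2*√3)*(-9486) = -18972*√3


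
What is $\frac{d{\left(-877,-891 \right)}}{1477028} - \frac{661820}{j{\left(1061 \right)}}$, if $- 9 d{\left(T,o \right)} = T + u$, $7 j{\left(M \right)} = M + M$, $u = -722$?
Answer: $- \frac{10264029479567}{4701380124} \approx -2183.2$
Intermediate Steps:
$j{\left(M \right)} = \frac{2 M}{7}$ ($j{\left(M \right)} = \frac{M + M}{7} = \frac{2 M}{7}$)
$d{\left(T,o \right)} = \frac{722}{9} - \frac{T}{9}$ ($d{\left(T,o \right)} = - \frac{T - 722}{9} = - \frac{-722 + T}{9} = \frac{722}{9} - \frac{T}{9}$)
$\frac{d{\left(-877,-891 \right)}}{1477028} - \frac{661820}{j{\left(1061 \right)}} = \frac{\frac{722}{9} - - \frac{877}{9}}{1477028} - \frac{661820}{\frac{2}{7} \cdot 1061} = \left(\frac{722}{9} + \frac{877}{9}\right) \frac{1}{1477028} - \frac{661820}{\frac{2122}{7}} = \frac{533}{3} \cdot \frac{1}{1477028} - \frac{2316370}{1061} = \frac{533}{4431084} - \frac{2316370}{1061} = - \frac{10264029479567}{4701380124}$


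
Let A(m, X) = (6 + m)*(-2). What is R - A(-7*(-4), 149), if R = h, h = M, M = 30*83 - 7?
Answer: 2551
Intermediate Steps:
M = 2483 (M = 2490 - 7 = 2483)
A(m, X) = -12 - 2*m
h = 2483
R = 2483
R - A(-7*(-4), 149) = 2483 - (-12 - (-14)*(-4)) = 2483 - (-12 - 2*28) = 2483 - (-12 - 56) = 2483 - 1*(-68) = 2483 + 68 = 2551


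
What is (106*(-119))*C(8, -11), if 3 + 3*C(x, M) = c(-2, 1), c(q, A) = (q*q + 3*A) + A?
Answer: -63070/3 ≈ -21023.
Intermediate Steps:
c(q, A) = q**2 + 4*A (c(q, A) = (q**2 + 3*A) + A = q**2 + 4*A)
C(x, M) = 5/3 (C(x, M) = -1 + ((-2)**2 + 4*1)/3 = -1 + (4 + 4)/3 = -1 + (1/3)*8 = -1 + 8/3 = 5/3)
(106*(-119))*C(8, -11) = (106*(-119))*(5/3) = -12614*5/3 = -63070/3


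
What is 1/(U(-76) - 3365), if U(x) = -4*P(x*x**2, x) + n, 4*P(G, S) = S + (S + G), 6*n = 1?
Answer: 6/2614579 ≈ 2.2948e-6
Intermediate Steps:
n = 1/6 (n = (1/6)*1 = 1/6 ≈ 0.16667)
P(G, S) = S/2 + G/4 (P(G, S) = (S + (S + G))/4 = (S + (G + S))/4 = (G + 2*S)/4 = S/2 + G/4)
U(x) = 1/6 - x**3 - 2*x (U(x) = -4*(x/2 + (x*x**2)/4) + 1/6 = -4*(x/2 + x**3/4) + 1/6 = (-x**3 - 2*x) + 1/6 = 1/6 - x**3 - 2*x)
1/(U(-76) - 3365) = 1/((1/6 - 1*(-76)**3 - 2*(-76)) - 3365) = 1/((1/6 - 1*(-438976) + 152) - 3365) = 1/((1/6 + 438976 + 152) - 3365) = 1/(2634769/6 - 3365) = 1/(2614579/6) = 6/2614579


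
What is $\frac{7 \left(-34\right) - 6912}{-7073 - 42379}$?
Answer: $\frac{275}{1902} \approx 0.14458$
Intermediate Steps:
$\frac{7 \left(-34\right) - 6912}{-7073 - 42379} = \frac{-238 - 6912}{-49452} = \left(-7150\right) \left(- \frac{1}{49452}\right) = \frac{275}{1902}$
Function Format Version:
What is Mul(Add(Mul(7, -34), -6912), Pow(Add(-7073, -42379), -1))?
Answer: Rational(275, 1902) ≈ 0.14458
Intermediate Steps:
Mul(Add(Mul(7, -34), -6912), Pow(Add(-7073, -42379), -1)) = Mul(Add(-238, -6912), Pow(-49452, -1)) = Mul(-7150, Rational(-1, 49452)) = Rational(275, 1902)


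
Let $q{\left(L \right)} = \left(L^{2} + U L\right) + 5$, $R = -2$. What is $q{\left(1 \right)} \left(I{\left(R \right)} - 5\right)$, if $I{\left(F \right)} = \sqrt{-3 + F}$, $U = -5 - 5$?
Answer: $20 - 4 i \sqrt{5} \approx 20.0 - 8.9443 i$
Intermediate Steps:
$U = -10$ ($U = -5 - 5 = -10$)
$q{\left(L \right)} = 5 + L^{2} - 10 L$ ($q{\left(L \right)} = \left(L^{2} - 10 L\right) + 5 = 5 + L^{2} - 10 L$)
$q{\left(1 \right)} \left(I{\left(R \right)} - 5\right) = \left(5 + 1^{2} - 10\right) \left(\sqrt{-3 - 2} - 5\right) = \left(5 + 1 - 10\right) \left(\sqrt{-5} - 5\right) = - 4 \left(i \sqrt{5} - 5\right) = - 4 \left(-5 + i \sqrt{5}\right) = 20 - 4 i \sqrt{5}$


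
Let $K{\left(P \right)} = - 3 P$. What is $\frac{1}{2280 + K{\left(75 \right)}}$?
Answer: $\frac{1}{2055} \approx 0.00048662$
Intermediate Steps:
$\frac{1}{2280 + K{\left(75 \right)}} = \frac{1}{2280 - 225} = \frac{1}{2055}$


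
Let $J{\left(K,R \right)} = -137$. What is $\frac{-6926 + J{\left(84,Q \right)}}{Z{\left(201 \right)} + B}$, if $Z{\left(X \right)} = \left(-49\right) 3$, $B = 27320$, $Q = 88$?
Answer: $- \frac{7063}{27173} \approx -0.25993$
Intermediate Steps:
$Z{\left(X \right)} = -147$
$\frac{-6926 + J{\left(84,Q \right)}}{Z{\left(201 \right)} + B} = \frac{-6926 - 137}{-147 + 27320} = - \frac{7063}{27173}$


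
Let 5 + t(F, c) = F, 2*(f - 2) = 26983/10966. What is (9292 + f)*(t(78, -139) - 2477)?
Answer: -122521657591/5483 ≈ -2.2346e+7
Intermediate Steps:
f = 70847/21932 (f = 2 + (26983/10966)/2 = 2 + (26983*(1/10966))/2 = 2 + (1/2)*(26983/10966) = 2 + 26983/21932 = 70847/21932 ≈ 3.2303)
t(F, c) = -5 + F
(9292 + f)*(t(78, -139) - 2477) = (9292 + 70847/21932)*((-5 + 78) - 2477) = 203862991*(73 - 2477)/21932 = (203862991/21932)*(-2404) = -122521657591/5483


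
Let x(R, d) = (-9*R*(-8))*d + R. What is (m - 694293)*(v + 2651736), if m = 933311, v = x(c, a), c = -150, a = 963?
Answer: -1852106024652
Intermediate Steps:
x(R, d) = R + 72*R*d (x(R, d) = (72*R)*d + R = 72*R*d + R = R + 72*R*d)
v = -10400550 (v = -150*(1 + 72*963) = -150*(1 + 69336) = -150*69337 = -10400550)
(m - 694293)*(v + 2651736) = (933311 - 694293)*(-10400550 + 2651736) = 239018*(-7748814) = -1852106024652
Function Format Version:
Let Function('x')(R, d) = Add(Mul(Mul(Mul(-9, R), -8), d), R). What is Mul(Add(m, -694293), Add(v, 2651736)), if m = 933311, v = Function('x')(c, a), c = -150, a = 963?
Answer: -1852106024652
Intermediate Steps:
Function('x')(R, d) = Add(R, Mul(72, R, d)) (Function('x')(R, d) = Add(Mul(Mul(72, R), d), R) = Add(Mul(72, R, d), R) = Add(R, Mul(72, R, d)))
v = -10400550 (v = Mul(-150, Add(1, Mul(72, 963))) = Mul(-150, Add(1, 69336)) = Mul(-150, 69337) = -10400550)
Mul(Add(m, -694293), Add(v, 2651736)) = Mul(Add(933311, -694293), Add(-10400550, 2651736)) = Mul(239018, -7748814) = -1852106024652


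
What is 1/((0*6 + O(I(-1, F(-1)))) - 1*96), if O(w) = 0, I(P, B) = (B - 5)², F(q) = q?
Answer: -1/96 ≈ -0.010417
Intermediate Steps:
I(P, B) = (-5 + B)²
1/((0*6 + O(I(-1, F(-1)))) - 1*96) = 1/((0*6 + 0) - 1*96) = 1/((0 + 0) - 96) = 1/(0 - 96) = 1/(-96) = -1/96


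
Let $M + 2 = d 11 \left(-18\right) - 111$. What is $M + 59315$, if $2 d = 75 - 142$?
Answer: $65835$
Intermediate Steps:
$d = - \frac{67}{2}$ ($d = \frac{75 - 142}{2} = \frac{1}{2} \left(-67\right) = - \frac{67}{2} \approx -33.5$)
$M = 6520$ ($M = -2 - \left(111 + \frac{67 \cdot 11 \left(-18\right)}{2}\right) = -2 - -6522 = -2 + \left(6633 - 111\right) = -2 + 6522 = 6520$)
$M + 59315 = 6520 + 59315 = 65835$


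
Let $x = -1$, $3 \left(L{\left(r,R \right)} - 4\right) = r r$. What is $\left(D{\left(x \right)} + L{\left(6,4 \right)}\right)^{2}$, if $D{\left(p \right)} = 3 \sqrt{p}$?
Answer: $247 + 96 i \approx 247.0 + 96.0 i$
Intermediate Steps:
$L{\left(r,R \right)} = 4 + \frac{r^{2}}{3}$ ($L{\left(r,R \right)} = 4 + \frac{r r}{3} = 4 + \frac{r^{2}}{3}$)
$\left(D{\left(x \right)} + L{\left(6,4 \right)}\right)^{2} = \left(3 \sqrt{-1} + \left(4 + \frac{6^{2}}{3}\right)\right)^{2} = \left(3 i + \left(4 + \frac{1}{3} \cdot 36\right)\right)^{2} = \left(3 i + \left(4 + 12\right)\right)^{2} = \left(3 i + 16\right)^{2} = \left(16 + 3 i\right)^{2}$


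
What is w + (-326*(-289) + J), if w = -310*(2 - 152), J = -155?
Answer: 140559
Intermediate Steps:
w = 46500 (w = -310*(-150) = 46500)
w + (-326*(-289) + J) = 46500 + (-326*(-289) - 155) = 46500 + (94214 - 155) = 46500 + 94059 = 140559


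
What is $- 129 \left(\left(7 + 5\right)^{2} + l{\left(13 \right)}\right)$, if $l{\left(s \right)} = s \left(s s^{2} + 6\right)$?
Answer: $-3713007$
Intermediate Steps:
$l{\left(s \right)} = s \left(6 + s^{3}\right)$ ($l{\left(s \right)} = s \left(s^{3} + 6\right) = s \left(6 + s^{3}\right)$)
$- 129 \left(\left(7 + 5\right)^{2} + l{\left(13 \right)}\right) = - 129 \left(\left(7 + 5\right)^{2} + 13 \left(6 + 13^{3}\right)\right) = - 129 \left(12^{2} + 13 \left(6 + 2197\right)\right) = - 129 \left(144 + 13 \cdot 2203\right) = - 129 \left(144 + 28639\right) = \left(-129\right) 28783 = -3713007$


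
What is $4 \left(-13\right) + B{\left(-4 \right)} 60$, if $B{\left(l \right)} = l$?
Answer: $-292$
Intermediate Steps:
$4 \left(-13\right) + B{\left(-4 \right)} 60 = 4 \left(-13\right) - 240 = -52 - 240 = -292$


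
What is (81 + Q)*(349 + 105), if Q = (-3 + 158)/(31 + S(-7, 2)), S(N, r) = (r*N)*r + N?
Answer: 38363/2 ≈ 19182.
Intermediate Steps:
S(N, r) = N + N*r² (S(N, r) = (N*r)*r + N = N*r² + N = N + N*r²)
Q = -155/4 (Q = (-3 + 158)/(31 - 7*(1 + 2²)) = 155/(31 - 7*(1 + 4)) = 155/(31 - 7*5) = 155/(31 - 35) = 155/(-4) = 155*(-¼) = -155/4 ≈ -38.750)
(81 + Q)*(349 + 105) = (81 - 155/4)*(349 + 105) = (169/4)*454 = 38363/2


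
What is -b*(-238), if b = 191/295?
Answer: 45458/295 ≈ 154.09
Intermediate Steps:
b = 191/295 (b = 191*(1/295) = 191/295 ≈ 0.64746)
-b*(-238) = -191*(-238)/295 = -1*(-45458/295) = 45458/295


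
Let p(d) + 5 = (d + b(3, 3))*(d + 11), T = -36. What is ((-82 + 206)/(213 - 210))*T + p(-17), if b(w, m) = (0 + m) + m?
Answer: -1427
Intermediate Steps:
b(w, m) = 2*m (b(w, m) = m + m = 2*m)
p(d) = -5 + (6 + d)*(11 + d) (p(d) = -5 + (d + 2*3)*(d + 11) = -5 + (d + 6)*(11 + d) = -5 + (6 + d)*(11 + d))
((-82 + 206)/(213 - 210))*T + p(-17) = ((-82 + 206)/(213 - 210))*(-36) + (61 + (-17)² + 17*(-17)) = (124/3)*(-36) + (61 + 289 - 289) = (124*(⅓))*(-36) + 61 = (124/3)*(-36) + 61 = -1488 + 61 = -1427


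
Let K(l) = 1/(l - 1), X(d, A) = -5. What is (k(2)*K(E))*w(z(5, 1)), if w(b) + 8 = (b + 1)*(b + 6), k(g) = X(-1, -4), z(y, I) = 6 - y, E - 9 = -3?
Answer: -6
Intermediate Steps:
E = 6 (E = 9 - 3 = 6)
k(g) = -5
K(l) = 1/(-1 + l)
w(b) = -8 + (1 + b)*(6 + b) (w(b) = -8 + (b + 1)*(b + 6) = -8 + (1 + b)*(6 + b))
(k(2)*K(E))*w(z(5, 1)) = (-5/(-1 + 6))*(-2 + (6 - 1*5)² + 7*(6 - 1*5)) = (-5/5)*(-2 + (6 - 5)² + 7*(6 - 5)) = (-5*⅕)*(-2 + 1² + 7*1) = -(-2 + 1 + 7) = -1*6 = -6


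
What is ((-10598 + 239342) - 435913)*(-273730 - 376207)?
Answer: 134646798353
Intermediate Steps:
((-10598 + 239342) - 435913)*(-273730 - 376207) = (228744 - 435913)*(-649937) = -207169*(-649937) = 134646798353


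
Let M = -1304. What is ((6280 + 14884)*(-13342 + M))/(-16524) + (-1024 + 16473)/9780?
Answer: 84215049211/4489020 ≈ 18760.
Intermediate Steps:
((6280 + 14884)*(-13342 + M))/(-16524) + (-1024 + 16473)/9780 = ((6280 + 14884)*(-13342 - 1304))/(-16524) + (-1024 + 16473)/9780 = (21164*(-14646))*(-1/16524) + 15449*(1/9780) = -309967944*(-1/16524) + 15449/9780 = 25830662/1377 + 15449/9780 = 84215049211/4489020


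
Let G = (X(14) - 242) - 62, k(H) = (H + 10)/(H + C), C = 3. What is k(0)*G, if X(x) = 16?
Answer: -960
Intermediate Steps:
k(H) = (10 + H)/(3 + H) (k(H) = (H + 10)/(H + 3) = (10 + H)/(3 + H))
G = -288 (G = (16 - 242) - 62 = -226 - 62 = -288)
k(0)*G = ((10 + 0)/(3 + 0))*(-288) = (10/3)*(-288) = -960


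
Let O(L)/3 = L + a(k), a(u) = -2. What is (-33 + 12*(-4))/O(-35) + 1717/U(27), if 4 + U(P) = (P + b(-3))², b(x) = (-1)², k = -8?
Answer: 84589/28860 ≈ 2.9310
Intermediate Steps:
b(x) = 1
U(P) = -4 + (1 + P)² (U(P) = -4 + (P + 1)² = -4 + (1 + P)²)
O(L) = -6 + 3*L (O(L) = 3*(L - 2) = 3*(-2 + L) = -6 + 3*L)
(-33 + 12*(-4))/O(-35) + 1717/U(27) = (-33 + 12*(-4))/(-6 + 3*(-35)) + 1717/(-4 + (1 + 27)²) = (-33 - 48)/(-6 - 105) + 1717/(-4 + 28²) = -81/(-111) + 1717/(-4 + 784) = -81*(-1/111) + 1717/780 = 27/37 + 1717*(1/780) = 27/37 + 1717/780 = 84589/28860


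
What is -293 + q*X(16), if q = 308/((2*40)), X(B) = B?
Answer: -1157/5 ≈ -231.40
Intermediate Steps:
q = 77/20 (q = 308/80 = 308*(1/80) = 77/20 ≈ 3.8500)
-293 + q*X(16) = -293 + (77/20)*16 = -293 + 308/5 = -1157/5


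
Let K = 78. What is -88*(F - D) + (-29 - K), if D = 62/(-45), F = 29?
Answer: -125111/45 ≈ -2780.2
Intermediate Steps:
D = -62/45 (D = 62*(-1/45) = -62/45 ≈ -1.3778)
-88*(F - D) + (-29 - K) = -88*(29 - 1*(-62/45)) + (-29 - 1*78) = -88*(29 + 62/45) + (-29 - 78) = -88*1367/45 - 107 = -120296/45 - 107 = -125111/45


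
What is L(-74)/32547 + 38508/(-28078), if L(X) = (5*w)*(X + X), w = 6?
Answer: -229664366/152309111 ≈ -1.5079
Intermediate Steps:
L(X) = 60*X (L(X) = (5*6)*(X + X) = 30*(2*X) = 60*X)
L(-74)/32547 + 38508/(-28078) = (60*(-74))/32547 + 38508/(-28078) = -4440*1/32547 + 38508*(-1/28078) = -1480/10849 - 19254/14039 = -229664366/152309111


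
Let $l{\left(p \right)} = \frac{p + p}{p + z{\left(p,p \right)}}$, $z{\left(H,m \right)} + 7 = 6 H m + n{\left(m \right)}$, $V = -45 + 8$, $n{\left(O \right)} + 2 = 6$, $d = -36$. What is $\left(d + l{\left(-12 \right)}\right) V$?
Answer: $\frac{377252}{283} \approx 1333.0$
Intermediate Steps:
$n{\left(O \right)} = 4$ ($n{\left(O \right)} = -2 + 6 = 4$)
$V = -37$
$z{\left(H,m \right)} = -3 + 6 H m$ ($z{\left(H,m \right)} = -7 + \left(6 H m + 4\right) = -7 + \left(4 + 6 H m\right) = -3 + 6 H m$)
$l{\left(p \right)} = \frac{2 p}{-3 + p + 6 p^{2}}$ ($l{\left(p \right)} = \frac{p + p}{p + \left(-3 + 6 p p\right)} = \frac{2 p}{p + \left(-3 + 6 p^{2}\right)} = \frac{2 p}{-3 + p + 6 p^{2}}$)
$\left(d + l{\left(-12 \right)}\right) V = \left(-36 + 2 \left(-12\right) \frac{1}{-3 - 12 + 6 \left(-12\right)^{2}}\right) \left(-37\right) = \left(-36 + 2 \left(-12\right) \frac{1}{-3 - 12 + 6 \cdot 144}\right) \left(-37\right) = \left(-36 + 2 \left(-12\right) \frac{1}{-3 - 12 + 864}\right) \left(-37\right) = \left(-36 + 2 \left(-12\right) \frac{1}{849}\right) \left(-37\right) = \left(-36 - \frac{8}{283}\right) \left(-37\right) = \left(- \frac{10196}{283}\right) \left(-37\right) = \frac{377252}{283}$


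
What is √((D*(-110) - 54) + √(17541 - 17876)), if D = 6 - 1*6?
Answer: √(-54 + I*√335) ≈ 1.2283 + 7.4504*I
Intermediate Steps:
D = 0 (D = 6 - 6 = 0)
√((D*(-110) - 54) + √(17541 - 17876)) = √((0*(-110) - 54) + √(17541 - 17876)) = √((0 - 54) + √(-335)) = √(-54 + I*√335)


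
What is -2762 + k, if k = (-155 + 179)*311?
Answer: 4702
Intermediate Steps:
k = 7464 (k = 24*311 = 7464)
-2762 + k = -2762 + 7464 = 4702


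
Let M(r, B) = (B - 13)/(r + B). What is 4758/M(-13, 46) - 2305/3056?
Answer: 14538143/3056 ≈ 4757.2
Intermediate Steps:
M(r, B) = (-13 + B)/(B + r)
4758/M(-13, 46) - 2305/3056 = 4758/(((-13 + 46)/(46 - 13))) - 2305/3056 = 4758/((33/33)) - 2305*1/3056 = 4758/(((1/33)*33)) - 2305/3056 = 4758/1 - 2305/3056 = 4758*1 - 2305/3056 = 4758 - 2305/3056 = 14538143/3056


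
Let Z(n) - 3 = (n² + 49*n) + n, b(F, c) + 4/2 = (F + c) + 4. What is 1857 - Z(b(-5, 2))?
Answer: 1903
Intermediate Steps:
b(F, c) = 2 + F + c (b(F, c) = -2 + ((F + c) + 4) = -2 + (4 + F + c) = 2 + F + c)
Z(n) = 3 + n² + 50*n (Z(n) = 3 + ((n² + 49*n) + n) = 3 + (n² + 50*n) = 3 + n² + 50*n)
1857 - Z(b(-5, 2)) = 1857 - (3 + (2 - 5 + 2)² + 50*(2 - 5 + 2)) = 1857 - (3 + (-1)² + 50*(-1)) = 1857 - (3 + 1 - 50) = 1857 - 1*(-46) = 1857 + 46 = 1903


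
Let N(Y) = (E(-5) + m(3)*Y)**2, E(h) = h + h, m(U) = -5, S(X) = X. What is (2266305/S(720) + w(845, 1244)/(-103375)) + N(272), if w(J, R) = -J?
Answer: 1865759291837/992400 ≈ 1.8800e+6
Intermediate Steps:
E(h) = 2*h
N(Y) = (-10 - 5*Y)**2 (N(Y) = (2*(-5) - 5*Y)**2 = (-10 - 5*Y)**2)
(2266305/S(720) + w(845, 1244)/(-103375)) + N(272) = (2266305/720 - 1*845/(-103375)) + 25*(2 + 272)**2 = (2266305*(1/720) - 845*(-1/103375)) + 25*274**2 = (151087/48 + 169/20675) + 25*75076 = 3123731837/992400 + 1876900 = 1865759291837/992400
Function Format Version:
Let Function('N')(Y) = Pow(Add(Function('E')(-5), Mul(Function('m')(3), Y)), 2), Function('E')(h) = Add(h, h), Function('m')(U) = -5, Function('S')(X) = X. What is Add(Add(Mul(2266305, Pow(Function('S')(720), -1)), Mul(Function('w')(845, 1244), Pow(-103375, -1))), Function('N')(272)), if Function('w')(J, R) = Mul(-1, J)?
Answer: Rational(1865759291837, 992400) ≈ 1.8800e+6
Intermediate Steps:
Function('E')(h) = Mul(2, h)
Function('N')(Y) = Pow(Add(-10, Mul(-5, Y)), 2) (Function('N')(Y) = Pow(Add(Mul(2, -5), Mul(-5, Y)), 2) = Pow(Add(-10, Mul(-5, Y)), 2))
Add(Add(Mul(2266305, Pow(Function('S')(720), -1)), Mul(Function('w')(845, 1244), Pow(-103375, -1))), Function('N')(272)) = Add(Add(Mul(2266305, Pow(720, -1)), Mul(Mul(-1, 845), Pow(-103375, -1))), Mul(25, Pow(Add(2, 272), 2))) = Add(Add(Mul(2266305, Rational(1, 720)), Mul(-845, Rational(-1, 103375))), Mul(25, Pow(274, 2))) = Add(Add(Rational(151087, 48), Rational(169, 20675)), Mul(25, 75076)) = Add(Rational(3123731837, 992400), 1876900) = Rational(1865759291837, 992400)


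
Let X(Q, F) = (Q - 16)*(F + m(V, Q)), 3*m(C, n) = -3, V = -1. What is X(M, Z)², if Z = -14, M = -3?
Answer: 81225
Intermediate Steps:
m(C, n) = -1 (m(C, n) = (⅓)*(-3) = -1)
X(Q, F) = (-1 + F)*(-16 + Q) (X(Q, F) = (Q - 16)*(F - 1) = (-16 + Q)*(-1 + F) = (-1 + F)*(-16 + Q))
X(M, Z)² = (16 - 1*(-3) - 16*(-14) - 14*(-3))² = (16 + 3 + 224 + 42)² = 285² = 81225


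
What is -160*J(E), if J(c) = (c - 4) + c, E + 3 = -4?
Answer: 2880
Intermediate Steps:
E = -7 (E = -3 - 4 = -7)
J(c) = -4 + 2*c (J(c) = (-4 + c) + c = -4 + 2*c)
-160*J(E) = -160*(-4 + 2*(-7)) = -160*(-4 - 14) = -160*(-18) = 2880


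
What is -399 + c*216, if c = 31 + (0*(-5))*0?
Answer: 6297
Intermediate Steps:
c = 31 (c = 31 + 0*0 = 31 + 0 = 31)
-399 + c*216 = -399 + 31*216 = -399 + 6696 = 6297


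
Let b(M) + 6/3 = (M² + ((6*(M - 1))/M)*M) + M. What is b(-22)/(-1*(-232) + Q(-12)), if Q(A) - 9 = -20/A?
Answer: 69/52 ≈ 1.3269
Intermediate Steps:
Q(A) = 9 - 20/A
b(M) = -8 + M² + 7*M (b(M) = -2 + ((M² + ((6*(M - 1))/M)*M) + M) = -2 + ((M² + ((6*(-1 + M))/M)*M) + M) = -2 + ((M² + ((-6 + 6*M)/M)*M) + M) = -2 + ((M² + (-6 + 6*M)) + M) = -2 + ((-6 + M² + 6*M) + M) = -2 + (-6 + M² + 7*M) = -8 + M² + 7*M)
b(-22)/(-1*(-232) + Q(-12)) = (-8 + (-22)² + 7*(-22))/(-1*(-232) + (9 - 20/(-12))) = (-8 + 484 - 154)/(232 + (9 - 20*(-1/12))) = 322/(232 + (9 + 5/3)) = 322/(232 + 32/3) = 322/(728/3) = 322*(3/728) = 69/52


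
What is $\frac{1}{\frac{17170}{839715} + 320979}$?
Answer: $\frac{9879}{3170951743} \approx 3.1155 \cdot 10^{-6}$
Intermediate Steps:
$\frac{1}{\frac{17170}{839715} + 320979} = \frac{1}{17170 \cdot \frac{1}{839715} + 320979} = \frac{1}{\frac{202}{9879} + 320979} = \frac{1}{\frac{3170951743}{9879}} = \frac{9879}{3170951743}$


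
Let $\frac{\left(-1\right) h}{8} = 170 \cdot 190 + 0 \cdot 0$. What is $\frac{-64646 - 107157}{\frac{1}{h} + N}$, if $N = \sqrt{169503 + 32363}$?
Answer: $- \frac{44393895200}{13478705864959999} - \frac{11471382519680000 \sqrt{201866}}{13478705864959999} \approx -382.38$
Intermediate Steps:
$N = \sqrt{201866} \approx 449.29$
$h = -258400$ ($h = - 8 \left(170 \cdot 190 + 0 \cdot 0\right) = - 8 \left(32300 + 0\right) = \left(-8\right) 32300 = -258400$)
$\frac{-64646 - 107157}{\frac{1}{h} + N} = \frac{-64646 - 107157}{\frac{1}{-258400} + \sqrt{201866}} = - \frac{171803}{- \frac{1}{258400} + \sqrt{201866}}$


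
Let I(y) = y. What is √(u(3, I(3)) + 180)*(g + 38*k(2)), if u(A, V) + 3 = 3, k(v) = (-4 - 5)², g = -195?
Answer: 17298*√5 ≈ 38680.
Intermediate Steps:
k(v) = 81 (k(v) = (-9)² = 81)
u(A, V) = 0 (u(A, V) = -3 + 3 = 0)
√(u(3, I(3)) + 180)*(g + 38*k(2)) = √(0 + 180)*(-195 + 38*81) = √180*(-195 + 3078) = (6*√5)*2883 = 17298*√5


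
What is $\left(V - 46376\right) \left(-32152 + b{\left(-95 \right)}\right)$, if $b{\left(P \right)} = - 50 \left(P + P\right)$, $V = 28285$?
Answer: $409797332$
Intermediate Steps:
$b{\left(P \right)} = - 100 P$ ($b{\left(P \right)} = - 50 \cdot 2 P = - 100 P$)
$\left(V - 46376\right) \left(-32152 + b{\left(-95 \right)}\right) = \left(28285 - 46376\right) \left(-32152 - -9500\right) = - 18091 \left(-32152 + 9500\right) = \left(-18091\right) \left(-22652\right) = 409797332$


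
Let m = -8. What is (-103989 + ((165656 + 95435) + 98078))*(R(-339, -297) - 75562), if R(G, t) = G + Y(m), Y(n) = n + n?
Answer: -19372500060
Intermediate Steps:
Y(n) = 2*n
R(G, t) = -16 + G (R(G, t) = G + 2*(-8) = G - 16 = -16 + G)
(-103989 + ((165656 + 95435) + 98078))*(R(-339, -297) - 75562) = (-103989 + ((165656 + 95435) + 98078))*((-16 - 339) - 75562) = (-103989 + (261091 + 98078))*(-355 - 75562) = (-103989 + 359169)*(-75917) = 255180*(-75917) = -19372500060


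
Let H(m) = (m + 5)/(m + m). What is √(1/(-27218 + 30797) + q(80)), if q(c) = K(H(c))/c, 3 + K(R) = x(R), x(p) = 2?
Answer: I*√62614605/71580 ≈ 0.11055*I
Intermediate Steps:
H(m) = (5 + m)/(2*m) (H(m) = (5 + m)/((2*m)) = (5 + m)*(1/(2*m)) = (5 + m)/(2*m))
K(R) = -1 (K(R) = -3 + 2 = -1)
q(c) = -1/c
√(1/(-27218 + 30797) + q(80)) = √(1/(-27218 + 30797) - 1/80) = √(1/3579 - 1*1/80) = √(1/3579 - 1/80) = √(-3499/286320) = I*√62614605/71580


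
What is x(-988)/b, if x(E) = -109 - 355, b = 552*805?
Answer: -58/55545 ≈ -0.0010442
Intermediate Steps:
b = 444360
x(E) = -464
x(-988)/b = -464/444360 = -464*1/444360 = -58/55545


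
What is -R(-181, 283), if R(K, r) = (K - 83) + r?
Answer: -19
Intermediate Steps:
R(K, r) = -83 + K + r (R(K, r) = (-83 + K) + r = -83 + K + r)
-R(-181, 283) = -(-83 - 181 + 283) = -1*19 = -19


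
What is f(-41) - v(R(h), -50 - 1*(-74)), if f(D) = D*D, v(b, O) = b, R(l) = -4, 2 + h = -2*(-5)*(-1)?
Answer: 1685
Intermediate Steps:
h = -12 (h = -2 - 2*(-5)*(-1) = -2 + 10*(-1) = -2 - 10 = -12)
f(D) = D²
f(-41) - v(R(h), -50 - 1*(-74)) = (-41)² - 1*(-4) = 1681 + 4 = 1685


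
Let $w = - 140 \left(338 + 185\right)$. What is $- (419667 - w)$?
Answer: $-492887$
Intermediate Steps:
$w = -73220$ ($w = \left(-140\right) 523 = -73220$)
$- (419667 - w) = - (419667 - -73220) = - (419667 + 73220) = \left(-1\right) 492887 = -492887$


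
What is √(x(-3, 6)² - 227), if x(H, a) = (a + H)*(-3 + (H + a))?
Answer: I*√227 ≈ 15.067*I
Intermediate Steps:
x(H, a) = (H + a)*(-3 + H + a)
√(x(-3, 6)² - 227) = √(((-3)² + 6² - 3*(-3) - 3*6 + 2*(-3)*6)² - 227) = √((9 + 36 + 9 - 18 - 36)² - 227) = √(0² - 227) = √(0 - 227) = √(-227) = I*√227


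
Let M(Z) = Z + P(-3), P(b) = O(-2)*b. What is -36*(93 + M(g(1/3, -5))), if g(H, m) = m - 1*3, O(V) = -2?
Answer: -3276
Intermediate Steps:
g(H, m) = -3 + m (g(H, m) = m - 3 = -3 + m)
P(b) = -2*b
M(Z) = 6 + Z (M(Z) = Z - 2*(-3) = Z + 6 = 6 + Z)
-36*(93 + M(g(1/3, -5))) = -36*(93 + (6 + (-3 - 5))) = -36*(93 + (6 - 8)) = -36*(93 - 2) = -36*91 = -3276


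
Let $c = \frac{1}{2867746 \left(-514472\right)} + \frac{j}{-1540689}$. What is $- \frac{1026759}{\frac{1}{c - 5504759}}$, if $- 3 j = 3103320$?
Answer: $\frac{4282554797869888801466134860013}{757698021453779056} \approx 5.6521 \cdot 10^{12}$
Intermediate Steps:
$j = -1034440$ ($j = \left(- \frac{1}{3}\right) 3103320 = -1034440$)
$c = \frac{1526186935803116591}{2273094064361337168}$ ($c = \frac{1}{2867746 \left(-514472\right)} - \frac{1034440}{-1540689} = \frac{1}{2867746} \left(- \frac{1}{514472}\right) - - \frac{1034440}{1540689} = - \frac{1}{1475375020112} + \frac{1034440}{1540689} = \frac{1526186935803116591}{2273094064361337168} \approx 0.67141$)
$- \frac{1026759}{\frac{1}{c - 5504759}} = - \frac{1026759}{\frac{1}{\frac{1526186935803116591}{2273094064361337168} - 5504759}} = - \frac{1026759}{\frac{1}{- \frac{12512833482452714224465921}{2273094064361337168}}} = - \frac{1026759}{- \frac{2273094064361337168}{12512833482452714224465921}} = \left(-1026759\right) \left(- \frac{12512833482452714224465921}{2273094064361337168}\right) = \frac{4282554797869888801466134860013}{757698021453779056}$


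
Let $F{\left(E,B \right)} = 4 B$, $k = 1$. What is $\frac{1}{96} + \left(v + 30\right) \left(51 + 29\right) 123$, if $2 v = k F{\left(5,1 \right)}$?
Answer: $\frac{30228481}{96} \approx 3.1488 \cdot 10^{5}$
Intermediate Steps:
$v = 2$ ($v = \frac{1 \cdot 4 \cdot 1}{2} = \frac{1 \cdot 4}{2} = \frac{1}{2} \cdot 4 = 2$)
$\frac{1}{96} + \left(v + 30\right) \left(51 + 29\right) 123 = \frac{1}{96} + \left(2 + 30\right) \left(51 + 29\right) 123 = \frac{1}{96} + 32 \cdot 80 \cdot 123 = \frac{1}{96} + 2560 \cdot 123 = \frac{1}{96} + 314880 = \frac{30228481}{96}$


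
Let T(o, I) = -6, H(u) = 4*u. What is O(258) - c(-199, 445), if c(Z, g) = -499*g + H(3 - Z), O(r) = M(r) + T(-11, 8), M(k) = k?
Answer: 221499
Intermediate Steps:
O(r) = -6 + r (O(r) = r - 6 = -6 + r)
c(Z, g) = 12 - 499*g - 4*Z (c(Z, g) = -499*g + 4*(3 - Z) = -499*g + (12 - 4*Z) = 12 - 499*g - 4*Z)
O(258) - c(-199, 445) = (-6 + 258) - (12 - 499*445 - 4*(-199)) = 252 - (12 - 222055 + 796) = 252 - 1*(-221247) = 252 + 221247 = 221499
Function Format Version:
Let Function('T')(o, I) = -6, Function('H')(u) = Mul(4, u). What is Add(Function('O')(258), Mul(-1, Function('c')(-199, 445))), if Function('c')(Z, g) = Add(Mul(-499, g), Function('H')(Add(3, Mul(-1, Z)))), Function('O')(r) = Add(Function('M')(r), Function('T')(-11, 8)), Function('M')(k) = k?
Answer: 221499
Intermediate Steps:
Function('O')(r) = Add(-6, r) (Function('O')(r) = Add(r, -6) = Add(-6, r))
Function('c')(Z, g) = Add(12, Mul(-499, g), Mul(-4, Z)) (Function('c')(Z, g) = Add(Mul(-499, g), Mul(4, Add(3, Mul(-1, Z)))) = Add(Mul(-499, g), Add(12, Mul(-4, Z))) = Add(12, Mul(-499, g), Mul(-4, Z)))
Add(Function('O')(258), Mul(-1, Function('c')(-199, 445))) = Add(Add(-6, 258), Mul(-1, Add(12, Mul(-499, 445), Mul(-4, -199)))) = Add(252, Mul(-1, Add(12, -222055, 796))) = Add(252, Mul(-1, -221247)) = Add(252, 221247) = 221499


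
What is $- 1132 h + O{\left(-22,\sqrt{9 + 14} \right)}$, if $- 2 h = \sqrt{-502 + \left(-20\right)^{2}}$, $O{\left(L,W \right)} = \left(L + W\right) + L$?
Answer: $-44 + \sqrt{23} + 566 i \sqrt{102} \approx -39.204 + 5716.3 i$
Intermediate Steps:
$O{\left(L,W \right)} = W + 2 L$
$h = - \frac{i \sqrt{102}}{2}$ ($h = - \frac{\sqrt{-502 + \left(-20\right)^{2}}}{2} = - \frac{\sqrt{-502 + 400}}{2} = - \frac{\sqrt{-102}}{2} = - \frac{i \sqrt{102}}{2} \approx - 5.0498 i$)
$- 1132 h + O{\left(-22,\sqrt{9 + 14} \right)} = - 1132 \left(- \frac{i \sqrt{102}}{2}\right) + \left(\sqrt{9 + 14} + 2 \left(-22\right)\right) = 566 i \sqrt{102} - \left(44 - \sqrt{23}\right) = -44 + \sqrt{23} + 566 i \sqrt{102}$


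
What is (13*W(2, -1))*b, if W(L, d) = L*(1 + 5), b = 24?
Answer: 3744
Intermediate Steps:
W(L, d) = 6*L (W(L, d) = L*6 = 6*L)
(13*W(2, -1))*b = (13*(6*2))*24 = (13*12)*24 = 156*24 = 3744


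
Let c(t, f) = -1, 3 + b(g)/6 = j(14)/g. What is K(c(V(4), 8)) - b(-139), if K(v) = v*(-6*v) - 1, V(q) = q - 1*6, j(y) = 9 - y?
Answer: 1499/139 ≈ 10.784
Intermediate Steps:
V(q) = -6 + q (V(q) = q - 6 = -6 + q)
b(g) = -18 - 30/g (b(g) = -18 + 6*((9 - 1*14)/g) = -18 + 6*((9 - 14)/g) = -18 + 6*(-5/g) = -18 - 30/g)
K(v) = -1 - 6*v² (K(v) = -6*v² - 1 = -1 - 6*v²)
K(c(V(4), 8)) - b(-139) = (-1 - 6*(-1)²) - (-18 - 30/(-139)) = (-1 - 6*1) - (-18 - 30*(-1/139)) = (-1 - 6) - (-18 + 30/139) = -7 - 1*(-2472/139) = -7 + 2472/139 = 1499/139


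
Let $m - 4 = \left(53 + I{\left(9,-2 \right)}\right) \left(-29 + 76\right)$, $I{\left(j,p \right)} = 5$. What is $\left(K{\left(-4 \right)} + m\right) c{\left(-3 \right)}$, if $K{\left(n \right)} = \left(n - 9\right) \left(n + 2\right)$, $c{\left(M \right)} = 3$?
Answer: $8268$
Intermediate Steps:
$K{\left(n \right)} = \left(-9 + n\right) \left(2 + n\right)$
$m = 2730$ ($m = 4 + \left(53 + 5\right) \left(-29 + 76\right) = 4 + 58 \cdot 47 = 4 + 2726 = 2730$)
$\left(K{\left(-4 \right)} + m\right) c{\left(-3 \right)} = \left(\left(-18 + \left(-4\right)^{2} - -28\right) + 2730\right) 3 = \left(\left(-18 + 16 + 28\right) + 2730\right) 3 = \left(26 + 2730\right) 3 = 2756 \cdot 3 = 8268$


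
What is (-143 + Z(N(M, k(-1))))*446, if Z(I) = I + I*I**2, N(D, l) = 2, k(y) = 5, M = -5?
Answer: -59318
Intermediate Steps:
Z(I) = I + I**3
(-143 + Z(N(M, k(-1))))*446 = (-143 + (2 + 2**3))*446 = (-143 + (2 + 8))*446 = (-143 + 10)*446 = -133*446 = -59318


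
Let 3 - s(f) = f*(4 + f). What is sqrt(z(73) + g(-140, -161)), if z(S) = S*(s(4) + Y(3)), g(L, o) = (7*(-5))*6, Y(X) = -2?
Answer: I*sqrt(2473) ≈ 49.729*I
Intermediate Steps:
s(f) = 3 - f*(4 + f)
g(L, o) = -210 (g(L, o) = -35*6 = -210)
z(S) = -31*S (z(S) = S*((3 - 1*4**2 - 4*4) - 2) = S*((3 - 1*16 - 16) - 2) = S*((3 - 16 - 16) - 2) = S*(-29 - 2) = S*(-31) = -31*S)
sqrt(z(73) + g(-140, -161)) = sqrt(-31*73 - 210) = sqrt(-2263 - 210) = sqrt(-2473) = I*sqrt(2473)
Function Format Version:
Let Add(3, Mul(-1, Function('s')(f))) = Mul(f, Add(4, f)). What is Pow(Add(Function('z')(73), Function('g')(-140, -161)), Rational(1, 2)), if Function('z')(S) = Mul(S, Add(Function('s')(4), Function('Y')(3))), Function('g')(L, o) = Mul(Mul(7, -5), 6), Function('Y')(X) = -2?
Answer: Mul(I, Pow(2473, Rational(1, 2))) ≈ Mul(49.729, I)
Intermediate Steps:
Function('s')(f) = Add(3, Mul(-1, f, Add(4, f))) (Function('s')(f) = Add(3, Mul(-1, Mul(f, Add(4, f)))) = Add(3, Mul(-1, f, Add(4, f))))
Function('g')(L, o) = -210 (Function('g')(L, o) = Mul(-35, 6) = -210)
Function('z')(S) = Mul(-31, S) (Function('z')(S) = Mul(S, Add(Add(3, Mul(-1, Pow(4, 2)), Mul(-4, 4)), -2)) = Mul(S, Add(Add(3, Mul(-1, 16), -16), -2)) = Mul(S, Add(Add(3, -16, -16), -2)) = Mul(S, Add(-29, -2)) = Mul(S, -31) = Mul(-31, S))
Pow(Add(Function('z')(73), Function('g')(-140, -161)), Rational(1, 2)) = Pow(Add(Mul(-31, 73), -210), Rational(1, 2)) = Pow(Add(-2263, -210), Rational(1, 2)) = Pow(-2473, Rational(1, 2)) = Mul(I, Pow(2473, Rational(1, 2)))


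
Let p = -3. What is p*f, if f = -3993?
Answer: 11979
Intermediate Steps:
p*f = -3*(-3993) = 11979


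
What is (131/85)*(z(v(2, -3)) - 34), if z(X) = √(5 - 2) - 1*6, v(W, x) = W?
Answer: -1048/17 + 131*√3/85 ≈ -58.978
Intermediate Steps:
z(X) = -6 + √3 (z(X) = √3 - 6 = -6 + √3)
(131/85)*(z(v(2, -3)) - 34) = (131/85)*((-6 + √3) - 34) = (131*(1/85))*(-40 + √3) = 131*(-40 + √3)/85 = -1048/17 + 131*√3/85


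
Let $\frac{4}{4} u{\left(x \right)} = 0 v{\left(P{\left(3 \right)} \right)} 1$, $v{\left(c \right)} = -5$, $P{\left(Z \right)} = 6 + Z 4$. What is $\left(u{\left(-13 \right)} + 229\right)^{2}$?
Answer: $52441$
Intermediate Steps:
$P{\left(Z \right)} = 6 + 4 Z$
$u{\left(x \right)} = 0$ ($u{\left(x \right)} = 0 \left(-5\right) 1 = 0 \cdot 1 = 0$)
$\left(u{\left(-13 \right)} + 229\right)^{2} = \left(0 + 229\right)^{2} = 229^{2} = 52441$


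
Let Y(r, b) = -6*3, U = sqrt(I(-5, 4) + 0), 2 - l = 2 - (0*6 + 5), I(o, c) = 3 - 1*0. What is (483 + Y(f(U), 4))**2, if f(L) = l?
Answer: 216225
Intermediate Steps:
I(o, c) = 3 (I(o, c) = 3 + 0 = 3)
l = 5 (l = 2 - (2 - (0*6 + 5)) = 2 - (2 - (0 + 5)) = 2 - (2 - 1*5) = 2 - (2 - 5) = 2 - 1*(-3) = 2 + 3 = 5)
U = sqrt(3) (U = sqrt(3 + 0) = sqrt(3) ≈ 1.7320)
f(L) = 5
Y(r, b) = -18
(483 + Y(f(U), 4))**2 = (483 - 18)**2 = 465**2 = 216225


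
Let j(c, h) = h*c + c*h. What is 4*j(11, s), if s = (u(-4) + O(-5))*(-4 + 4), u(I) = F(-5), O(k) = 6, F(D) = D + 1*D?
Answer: 0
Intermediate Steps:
F(D) = 2*D (F(D) = D + D = 2*D)
u(I) = -10 (u(I) = 2*(-5) = -10)
s = 0 (s = (-10 + 6)*(-4 + 4) = -4*0 = 0)
j(c, h) = 2*c*h (j(c, h) = c*h + c*h = 2*c*h)
4*j(11, s) = 4*(2*11*0) = 4*0 = 0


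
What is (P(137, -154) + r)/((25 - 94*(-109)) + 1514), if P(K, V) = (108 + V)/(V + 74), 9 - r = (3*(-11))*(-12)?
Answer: -15457/471400 ≈ -0.032790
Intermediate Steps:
r = -387 (r = 9 - 3*(-11)*(-12) = 9 - (-33)*(-12) = 9 - 1*396 = 9 - 396 = -387)
P(K, V) = (108 + V)/(74 + V)
(P(137, -154) + r)/((25 - 94*(-109)) + 1514) = ((108 - 154)/(74 - 154) - 387)/((25 - 94*(-109)) + 1514) = (-46/(-80) - 387)/((25 + 10246) + 1514) = (-1/80*(-46) - 387)/(10271 + 1514) = (23/40 - 387)/11785 = -15457/40*1/11785 = -15457/471400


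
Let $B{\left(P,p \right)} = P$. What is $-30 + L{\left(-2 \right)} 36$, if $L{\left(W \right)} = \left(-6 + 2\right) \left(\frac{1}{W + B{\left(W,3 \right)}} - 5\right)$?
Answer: $726$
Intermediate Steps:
$L{\left(W \right)} = 20 - \frac{2}{W}$ ($L{\left(W \right)} = \left(-6 + 2\right) \left(\frac{1}{W + W} - 5\right) = - 4 \left(\frac{1}{2 W} - 5\right) = - 4 \left(-5 + \frac{1}{2 W}\right) = 20 - \frac{2}{W}$)
$-30 + L{\left(-2 \right)} 36 = -30 + \left(20 - \frac{2}{-2}\right) 36 = -30 + \left(20 - -1\right) 36 = -30 + \left(20 + 1\right) 36 = -30 + 21 \cdot 36 = -30 + 756 = 726$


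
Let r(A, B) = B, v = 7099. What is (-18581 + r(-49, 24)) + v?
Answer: -11458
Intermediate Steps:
(-18581 + r(-49, 24)) + v = (-18581 + 24) + 7099 = -18557 + 7099 = -11458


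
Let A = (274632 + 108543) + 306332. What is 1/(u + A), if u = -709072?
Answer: -1/19565 ≈ -5.1112e-5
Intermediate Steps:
A = 689507 (A = 383175 + 306332 = 689507)
1/(u + A) = 1/(-709072 + 689507) = 1/(-19565) = -1/19565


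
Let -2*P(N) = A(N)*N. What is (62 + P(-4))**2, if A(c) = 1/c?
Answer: 15129/4 ≈ 3782.3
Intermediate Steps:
P(N) = -1/2 (P(N) = -N/(2*N) = -1/2*1 = -1/2)
(62 + P(-4))**2 = (62 - 1/2)**2 = (123/2)**2 = 15129/4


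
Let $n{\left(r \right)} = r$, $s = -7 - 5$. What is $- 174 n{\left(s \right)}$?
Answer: $2088$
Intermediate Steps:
$s = -12$ ($s = -7 - 5 = -12$)
$- 174 n{\left(s \right)} = \left(-174\right) \left(-12\right) = 2088$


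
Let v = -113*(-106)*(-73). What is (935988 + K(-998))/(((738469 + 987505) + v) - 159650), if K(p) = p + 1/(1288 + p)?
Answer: 271147101/200659700 ≈ 1.3513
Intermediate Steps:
v = -874394 (v = 11978*(-73) = -874394)
(935988 + K(-998))/(((738469 + 987505) + v) - 159650) = (935988 + (1 + (-998)² + 1288*(-998))/(1288 - 998))/(((738469 + 987505) - 874394) - 159650) = (935988 + (1 + 996004 - 1285424)/290)/((1725974 - 874394) - 159650) = (935988 + (1/290)*(-289419))/(851580 - 159650) = (935988 - 289419/290)/691930 = (271147101/290)*(1/691930) = 271147101/200659700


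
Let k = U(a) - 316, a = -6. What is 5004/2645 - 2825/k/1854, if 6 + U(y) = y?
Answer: 3050464573/1608456240 ≈ 1.8965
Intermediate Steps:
U(y) = -6 + y
k = -328 (k = (-6 - 6) - 316 = -12 - 316 = -328)
5004/2645 - 2825/k/1854 = 5004/2645 - 2825/(-328)/1854 = 5004*(1/2645) - 2825*(-1/328)*(1/1854) = 5004/2645 + (2825/328)*(1/1854) = 5004/2645 + 2825/608112 = 3050464573/1608456240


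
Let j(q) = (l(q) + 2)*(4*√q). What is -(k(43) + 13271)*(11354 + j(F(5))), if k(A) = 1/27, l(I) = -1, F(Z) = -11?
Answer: -4068342572/27 - 1433272*I*√11/27 ≈ -1.5068e+8 - 1.7606e+5*I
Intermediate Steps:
k(A) = 1/27
j(q) = 4*√q (j(q) = (-1 + 2)*(4*√q) = 1*(4*√q) = 4*√q)
-(k(43) + 13271)*(11354 + j(F(5))) = -(1/27 + 13271)*(11354 + 4*√(-11)) = -358318*(11354 + 4*(I*√11))/27 = -358318*(11354 + 4*I*√11)/27 = -(4068342572/27 + 1433272*I*√11/27) = -4068342572/27 - 1433272*I*√11/27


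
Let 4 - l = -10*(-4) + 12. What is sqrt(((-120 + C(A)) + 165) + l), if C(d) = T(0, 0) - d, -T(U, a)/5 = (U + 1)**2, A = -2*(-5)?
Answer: 3*I*sqrt(2) ≈ 4.2426*I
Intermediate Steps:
A = 10
T(U, a) = -5*(1 + U)**2 (T(U, a) = -5*(U + 1)**2 = -5*(1 + U)**2)
C(d) = -5 - d (C(d) = -5*(1 + 0)**2 - d = -5*1**2 - d = -5*1 - d = -5 - d)
l = -48 (l = 4 - (-10*(-4) + 12) = 4 - (40 + 12) = 4 - 1*52 = 4 - 52 = -48)
sqrt(((-120 + C(A)) + 165) + l) = sqrt(((-120 + (-5 - 1*10)) + 165) - 48) = sqrt(((-120 + (-5 - 10)) + 165) - 48) = sqrt(((-120 - 15) + 165) - 48) = sqrt((-135 + 165) - 48) = sqrt(30 - 48) = sqrt(-18) = 3*I*sqrt(2)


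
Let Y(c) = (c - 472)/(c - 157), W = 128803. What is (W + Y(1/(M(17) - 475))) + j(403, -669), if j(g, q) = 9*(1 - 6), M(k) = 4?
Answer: 1360231271/10564 ≈ 1.2876e+5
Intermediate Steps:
Y(c) = (-472 + c)/(-157 + c)
j(g, q) = -45 (j(g, q) = 9*(-5) = -45)
(W + Y(1/(M(17) - 475))) + j(403, -669) = (128803 + (-472 + 1/(4 - 475))/(-157 + 1/(4 - 475))) - 45 = (128803 + (-472 + 1/(-471))/(-157 + 1/(-471))) - 45 = (128803 + (-472 - 1/471)/(-157 - 1/471)) - 45 = (128803 - 222313/471/(-73948/471)) - 45 = (128803 - 471/73948*(-222313/471)) - 45 = (128803 + 31759/10564) - 45 = 1360706651/10564 - 45 = 1360231271/10564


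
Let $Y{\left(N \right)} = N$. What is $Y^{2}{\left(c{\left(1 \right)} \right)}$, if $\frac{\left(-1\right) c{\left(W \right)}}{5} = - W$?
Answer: $25$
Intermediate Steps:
$c{\left(W \right)} = 5 W$ ($c{\left(W \right)} = - 5 \left(- W\right) = 5 W$)
$Y^{2}{\left(c{\left(1 \right)} \right)} = \left(5 \cdot 1\right)^{2} = 5^{2} = 25$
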